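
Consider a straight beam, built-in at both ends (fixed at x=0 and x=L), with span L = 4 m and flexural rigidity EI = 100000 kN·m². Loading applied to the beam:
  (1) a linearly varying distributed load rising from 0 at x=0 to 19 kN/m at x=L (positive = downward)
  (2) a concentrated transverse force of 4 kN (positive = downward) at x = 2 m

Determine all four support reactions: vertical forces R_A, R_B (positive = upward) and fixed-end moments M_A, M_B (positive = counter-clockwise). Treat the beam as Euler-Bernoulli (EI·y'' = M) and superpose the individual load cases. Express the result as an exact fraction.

R_A = 67/5 kN, M_A = 182/15 kN·m, R_B = 143/5 kN, M_B = -86/5 kN·m

Load 1 — triangular load w₀=19 kN/m (0→w₀ over full span):
  R_A = 3w₀L/20 = 3·19·4/20 = 57/5 kN
  M_A = w₀L²/30 = 19·4²/30 = 152/15 kN·m
  R_B = 7w₀L/20 = 7·19·4/20 = 133/5 kN
  M_B = -w₀L²/20 = -19·4²/20 = -76/5 kN·m
Load 2 — point force P=4 kN at a=2 m (b=L-a=2):
  R_A = Pb²(3a+b)/L³ = 4·2²·(3·2+2)/4³ = 2 kN
  M_A = Pab²/L² = 4·2·2²/4² = 2 kN·m
  R_B = Pa²(a+3b)/L³ = 4·2²·(2+3·2)/4³ = 2 kN
  M_B = -Pa²b/L² = -4·2²·2/4² = -2 kN·m
Superposition: R_A = 67/5 kN, M_A = 182/15 kN·m, R_B = 143/5 kN, M_B = -86/5 kN·m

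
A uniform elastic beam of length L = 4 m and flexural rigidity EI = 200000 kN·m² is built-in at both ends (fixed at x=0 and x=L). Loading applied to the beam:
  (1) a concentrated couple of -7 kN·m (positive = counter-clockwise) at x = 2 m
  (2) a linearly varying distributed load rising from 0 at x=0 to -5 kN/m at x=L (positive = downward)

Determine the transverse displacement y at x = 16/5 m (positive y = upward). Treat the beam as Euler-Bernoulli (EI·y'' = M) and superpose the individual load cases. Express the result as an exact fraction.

Load 1 — applied couple M₀=-7 kN·m at a=2 m (b=L-a=2):
  y_1 = (R_Ax³/6 - M_Ax²/2 - M₀(x-a)²/2)/EI  [x>a] with R_A=-21/8, M_A=-7/4 = ((-21/8)·(16/5)³/6 - (-7/4)·(16/5)²/2 - (-7)·((16/5)-2)²/2)/200000 = -21/12500000 m
Load 2 — triangular load w₀=-5 kN/m (0→w₀ over full span):
  y_2 = -w₀x²(L-x)²(x+2L)/(120LEI) = -(-5)·(16/5)²·(4-(16/5))²·((16/5)+2·4)/(120·4·200000) = 112/29296875 m
Superposition: y = Σ y_i = 2009/937500000 m ≈ 0.000002 m

y(16/5) = 2009/937500000 m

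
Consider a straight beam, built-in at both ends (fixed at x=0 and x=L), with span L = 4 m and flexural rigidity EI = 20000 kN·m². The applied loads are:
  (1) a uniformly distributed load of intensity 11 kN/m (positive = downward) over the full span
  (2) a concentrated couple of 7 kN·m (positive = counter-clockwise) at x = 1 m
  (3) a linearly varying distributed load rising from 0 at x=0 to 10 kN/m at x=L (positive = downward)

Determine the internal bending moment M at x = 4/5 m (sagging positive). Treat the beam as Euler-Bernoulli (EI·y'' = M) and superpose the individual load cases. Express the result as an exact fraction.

M(4/5) = 373/240 kN·m

Load 1 — uniform load w=11 kN/m over full span:
  M_1 = wLx/2 - wL²/12 - wx²/2 = 11·4·(4/5)/2 - 11·4²/12 - 11·(4/5)²/2 = -44/75 kN·m
Load 2 — applied couple M₀=7 kN·m at a=1 m (b=L-a=3):
  M_2 = R_Ax - M_A  [x≤a] with R_A=63/32, M_A=-21/16 = (63/32)·(4/5) - (-21/16) = 231/80 kN·m
Load 3 — triangular load w₀=10 kN/m (0→w₀ over full span):
  M_3 = 3w₀Lx/20 - w₀L²/30 - w₀x³/(6L) = 3·10·4·(4/5)/20 - 10·4²/30 - 10·(4/5)³/(6·4) = -56/75 kN·m
Superposition: M = Σ M_i = 373/240 kN·m ≈ 1.554167 kN·m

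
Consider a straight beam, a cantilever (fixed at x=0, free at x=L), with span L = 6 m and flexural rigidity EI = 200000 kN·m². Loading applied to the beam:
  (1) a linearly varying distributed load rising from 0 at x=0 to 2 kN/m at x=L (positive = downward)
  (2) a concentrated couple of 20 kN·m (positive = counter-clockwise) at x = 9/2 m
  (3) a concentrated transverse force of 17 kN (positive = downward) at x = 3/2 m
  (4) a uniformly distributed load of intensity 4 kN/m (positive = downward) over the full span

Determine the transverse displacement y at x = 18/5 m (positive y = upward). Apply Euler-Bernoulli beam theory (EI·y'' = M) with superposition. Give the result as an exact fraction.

y(18/5) = -87040179/50000000000 m

Load 1 — triangular load w₀=2 kN/m (0→w₀ over full span):
  y_1 = (w₀Lx³/12-w₀L²x²/6-w₀x⁵/(120L))/EI = (2·6·(18/5)³/12-2·6²·(18/5)²/6-2·(18/5)⁵/(120·6))/200000 = -431811/781250000 m
Load 2 — applied couple M₀=20 kN·m at a=9/2 m (b=L-a=3/2):
  y_2 = M₀x²/(2EI)  [x≤a] = 20·(18/5)²/(2·200000) = 81/125000 m
Load 3 — point force P=17 kN at a=3/2 m (b=L-a=9/2):
  y_3 = -Pa²(3x-a)/(6EI)  [x>a] = -17·(3/2)²·(3·(18/5)-(3/2))/(6·200000) = -4743/16000000 m
Load 4 — uniform load w=4 kN/m over full span:
  y_4 = -wx²(x²-4Lx+6L²)/(24EI) = -4·(18/5)²·((18/5)²-4·6·(18/5)+6·6²)/(24·200000) = -24057/15625000 m
Superposition: y = Σ y_i = -87040179/50000000000 m ≈ -0.001741 m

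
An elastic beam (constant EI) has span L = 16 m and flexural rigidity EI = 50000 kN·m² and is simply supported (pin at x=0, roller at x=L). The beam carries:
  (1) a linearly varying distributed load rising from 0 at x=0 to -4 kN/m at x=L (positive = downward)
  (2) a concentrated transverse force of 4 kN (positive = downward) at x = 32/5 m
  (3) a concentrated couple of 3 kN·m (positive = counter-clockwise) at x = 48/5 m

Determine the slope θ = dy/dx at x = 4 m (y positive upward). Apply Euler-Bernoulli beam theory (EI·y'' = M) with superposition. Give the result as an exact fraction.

θ(4) = 420559/112500000 rad

Load 1 — triangular load w₀=-4 kN/m (0→w₀ over full span):
  θ_1 = -w₀(7L⁴-30L²x²+15x⁴)/(360LEI) = -(-4)·(7·16⁴-30·16²·4²+15·4⁴)/(360·16·50000) = 1327/281250 rad
Load 2 — point force P=4 kN at a=32/5 m (b=L-a=48/5):
  θ_2 = -Pb(L²-b²-3x²)/(6LEI)  [x≤a] = -4·(48/5)·(16²-(48/5)²-3·4²)/(6·16·50000) = -362/390625 rad
Load 3 — applied couple M₀=3 kN·m at a=48/5 m (b=L-a=32/5):
  θ_3 = (M₀x²/(2L)+C₁)/EI  [x≤a] with C₁=M₀(3b²-L²)/(6L)=-104/25 = (3·4²/(2·16)+(-104/25))/50000 = -133/2500000 rad
Superposition: θ = Σ θ_i = 420559/112500000 rad ≈ 0.003738 rad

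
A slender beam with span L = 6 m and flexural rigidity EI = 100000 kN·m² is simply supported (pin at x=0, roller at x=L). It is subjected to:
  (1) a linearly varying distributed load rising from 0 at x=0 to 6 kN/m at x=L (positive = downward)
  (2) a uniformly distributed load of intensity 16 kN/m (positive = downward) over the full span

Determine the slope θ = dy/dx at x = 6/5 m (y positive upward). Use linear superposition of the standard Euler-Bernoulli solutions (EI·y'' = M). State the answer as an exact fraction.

θ(6/5) = -2637/1953125 rad

Load 1 — triangular load w₀=6 kN/m (0→w₀ over full span):
  θ_1 = -w₀(7L⁴-30L²x²+15x⁴)/(360LEI) = -6·(7·6⁴-30·6²·(6/5)²+15·(6/5)⁴)/(360·6·100000) = -819/3906250 rad
Load 2 — uniform load w=16 kN/m over full span:
  θ_2 = -w(L³-6Lx²+4x³)/(24EI) = -16·(6³-6·6·(6/5)²+4·(6/5)³)/(24·100000) = -891/781250 rad
Superposition: θ = Σ θ_i = -2637/1953125 rad ≈ -0.001350 rad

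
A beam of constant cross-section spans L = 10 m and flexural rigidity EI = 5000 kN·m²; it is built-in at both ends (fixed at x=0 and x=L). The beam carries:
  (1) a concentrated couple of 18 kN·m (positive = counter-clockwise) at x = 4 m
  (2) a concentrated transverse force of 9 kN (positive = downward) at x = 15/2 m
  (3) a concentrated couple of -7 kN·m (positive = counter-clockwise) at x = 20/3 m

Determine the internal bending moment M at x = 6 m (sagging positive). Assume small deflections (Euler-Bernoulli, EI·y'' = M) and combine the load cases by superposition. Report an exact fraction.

Load 1 — applied couple M₀=18 kN·m at a=4 m (b=L-a=6):
  M_1 = R_Ax - M_A - M₀  [x>a] with R_A=324/125, M_A=54/25 = (324/125)·6 - (54/25) - 18 = -576/125 kN·m
Load 2 — point force P=9 kN at a=15/2 m (b=L-a=5/2):
  M_2 = Pb²(3a+b)x/L³ - Pab²/L²  [x≤a] = 9·(5/2)²·(3·(15/2)+(5/2))·6/10³ - 9·(15/2)·(5/2)²/10² = 135/32 kN·m
Load 3 — applied couple M₀=-7 kN·m at a=20/3 m (b=L-a=10/3):
  M_3 = R_Ax - M_A  [x≤a] with R_A=-14/15, M_A=-7/3 = (-14/15)·6 - (-7/3) = -49/15 kN·m
Superposition: M = Σ M_i = -43871/12000 kN·m ≈ -3.655917 kN·m

M(6) = -43871/12000 kN·m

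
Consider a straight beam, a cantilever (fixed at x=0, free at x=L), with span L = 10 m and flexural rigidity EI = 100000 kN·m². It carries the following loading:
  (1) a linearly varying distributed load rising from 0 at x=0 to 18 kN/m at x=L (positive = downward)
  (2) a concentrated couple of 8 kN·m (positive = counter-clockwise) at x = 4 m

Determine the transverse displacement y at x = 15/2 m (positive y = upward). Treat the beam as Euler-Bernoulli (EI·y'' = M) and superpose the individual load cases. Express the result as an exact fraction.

Load 1 — triangular load w₀=18 kN/m (0→w₀ over full span):
  y_1 = (w₀Lx³/12-w₀L²x²/6-w₀x⁵/(120L))/EI = (18·10·(15/2)³/12-18·10²·(15/2)²/6-18·(15/2)⁵/(120·10))/100000 = -22329/204800 m
Load 2 — applied couple M₀=8 kN·m at a=4 m (b=L-a=6):
  y_2 = M₀a(2x-a)/(2EI)  [x>a] = 8·4·(2·(15/2)-4)/(2·100000) = 11/6250 m
Superposition: y = Σ y_i = -2746069/25600000 m ≈ -0.107268 m

y(15/2) = -2746069/25600000 m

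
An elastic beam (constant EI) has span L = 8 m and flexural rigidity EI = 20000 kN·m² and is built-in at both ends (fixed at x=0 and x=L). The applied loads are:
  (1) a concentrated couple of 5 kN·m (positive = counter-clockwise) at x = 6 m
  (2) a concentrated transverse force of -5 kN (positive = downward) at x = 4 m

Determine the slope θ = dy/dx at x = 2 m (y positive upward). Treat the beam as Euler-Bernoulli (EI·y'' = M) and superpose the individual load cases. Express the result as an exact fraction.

θ(2) = 21/128000 rad

Load 1 — applied couple M₀=5 kN·m at a=6 m (b=L-a=2):
  θ_1 = (R_Ax²/2 - M_Ax)/EI  [x≤a] with R_A=45/64, M_A=25/16 = ((45/64)·2²/2 - (25/16)·2)/20000 = -11/128000 rad
Load 2 — point force P=-5 kN at a=4 m (b=L-a=4):
  θ_2 = -Pb²x(2aL-(3a+b)x)/(2L³EI)  [x≤a] = -(-5)·4²·2·(2·4·8-(3·4+4)·2)/(2·8³·20000) = 1/4000 rad
Superposition: θ = Σ θ_i = 21/128000 rad ≈ 0.000164 rad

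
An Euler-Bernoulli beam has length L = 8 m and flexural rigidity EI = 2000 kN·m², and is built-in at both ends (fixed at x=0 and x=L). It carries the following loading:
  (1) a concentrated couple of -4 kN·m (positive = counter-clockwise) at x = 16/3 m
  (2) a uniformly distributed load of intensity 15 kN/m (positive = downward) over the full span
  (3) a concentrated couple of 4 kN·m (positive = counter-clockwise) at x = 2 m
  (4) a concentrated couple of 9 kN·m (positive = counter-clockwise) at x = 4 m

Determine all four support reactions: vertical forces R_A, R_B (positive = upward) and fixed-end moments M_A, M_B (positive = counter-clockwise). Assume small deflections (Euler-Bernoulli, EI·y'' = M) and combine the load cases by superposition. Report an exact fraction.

Load 1 — applied couple M₀=-4 kN·m at a=16/3 m (b=L-a=8/3):
  R_A = 6M₀ab/L³ = 6·(-4)·(16/3)·(8/3)/8³ = -2/3 kN
  M_A = M₀b(2a-b)/L² = (-4)·(8/3)·(2·(16/3)-(8/3))/8² = -4/3 kN·m
  R_B = -6M₀ab/L³ = -6·(-4)·(16/3)·(8/3)/8³ = 2/3 kN
  M_B = M₀a(2b-a)/L² = (-4)·(16/3)·(2·(8/3)-(16/3))/8² = 0 kN·m
Load 2 — uniform load w=15 kN/m over full span:
  R_A = wL/2 = 15·8/2 = 60 kN
  M_A = wL²/12 = 15·8²/12 = 80 kN·m
  R_B = wL/2 = 15·8/2 = 60 kN
  M_B = -wL²/12 = -15·8²/12 = -80 kN·m
Load 3 — applied couple M₀=4 kN·m at a=2 m (b=L-a=6):
  R_A = 6M₀ab/L³ = 6·4·2·6/8³ = 9/16 kN
  M_A = M₀b(2a-b)/L² = 4·6·(2·2-6)/8² = -3/4 kN·m
  R_B = -6M₀ab/L³ = -6·4·2·6/8³ = -9/16 kN
  M_B = M₀a(2b-a)/L² = 4·2·(2·6-2)/8² = 5/4 kN·m
Load 4 — applied couple M₀=9 kN·m at a=4 m (b=L-a=4):
  R_A = 6M₀ab/L³ = 6·9·4·4/8³ = 27/16 kN
  M_A = M₀b(2a-b)/L² = 9·4·(2·4-4)/8² = 9/4 kN·m
  R_B = -6M₀ab/L³ = -6·9·4·4/8³ = -27/16 kN
  M_B = M₀a(2b-a)/L² = 9·4·(2·4-4)/8² = 9/4 kN·m
Superposition: R_A = 739/12 kN, M_A = 481/6 kN·m, R_B = 701/12 kN, M_B = -153/2 kN·m

R_A = 739/12 kN, M_A = 481/6 kN·m, R_B = 701/12 kN, M_B = -153/2 kN·m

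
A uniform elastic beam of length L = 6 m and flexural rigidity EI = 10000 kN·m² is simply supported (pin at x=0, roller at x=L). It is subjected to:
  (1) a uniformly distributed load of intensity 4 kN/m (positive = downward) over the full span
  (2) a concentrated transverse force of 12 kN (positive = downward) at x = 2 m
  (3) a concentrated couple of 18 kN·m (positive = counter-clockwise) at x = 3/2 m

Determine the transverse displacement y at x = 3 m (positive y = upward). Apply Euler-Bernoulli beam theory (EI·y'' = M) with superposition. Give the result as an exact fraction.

y(3) = -133/16000 m

Load 1 — uniform load w=4 kN/m over full span:
  y_1 = -wx(L³-2Lx²+x³)/(24EI) = -4·3·(6³-2·6·3²+3³)/(24·10000) = -27/4000 m
Load 2 — point force P=12 kN at a=2 m (b=L-a=4):
  y_2 = -Pa(L-x)(2Lx-a²-x²)/(6LEI)  [x>a] = -12·2·(6-3)·(2·6·3-2²-3²)/(6·6·10000) = -23/5000 m
Load 3 — applied couple M₀=18 kN·m at a=3/2 m (b=L-a=9/2):
  y_3 = (M₀x³/(6L)-M₀(x-a)²/2+C₁x)/EI  [x>a] with C₁=M₀(3b²-L²)/(6L)=99/8 = (18·3³/(6·6)-18·(3-(3/2))²/2+(99/8)·3)/10000 = 243/80000 m
Superposition: y = Σ y_i = -133/16000 m ≈ -0.008313 m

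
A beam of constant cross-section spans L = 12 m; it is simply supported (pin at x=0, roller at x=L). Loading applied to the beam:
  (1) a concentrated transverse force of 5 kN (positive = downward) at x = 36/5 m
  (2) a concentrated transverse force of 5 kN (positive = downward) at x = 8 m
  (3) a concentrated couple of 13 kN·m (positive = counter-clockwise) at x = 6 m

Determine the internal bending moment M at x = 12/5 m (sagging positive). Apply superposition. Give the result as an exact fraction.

Load 1 — point force P=5 kN at a=36/5 m (b=L-a=24/5):
  M_1 = Pbx/L  [x≤a] = 5·(24/5)·(12/5)/12 = 24/5 kN·m
Load 2 — point force P=5 kN at a=8 m (b=L-a=4):
  M_2 = Pbx/L  [x≤a] = 5·4·(12/5)/12 = 4 kN·m
Load 3 — applied couple M₀=13 kN·m at a=6 m (b=L-a=6):
  M_3 = M₀x/L  [x≤a] = 13·(12/5)/12 = 13/5 kN·m
Superposition: M = Σ M_i = 57/5 kN·m ≈ 11.400000 kN·m

M(12/5) = 57/5 kN·m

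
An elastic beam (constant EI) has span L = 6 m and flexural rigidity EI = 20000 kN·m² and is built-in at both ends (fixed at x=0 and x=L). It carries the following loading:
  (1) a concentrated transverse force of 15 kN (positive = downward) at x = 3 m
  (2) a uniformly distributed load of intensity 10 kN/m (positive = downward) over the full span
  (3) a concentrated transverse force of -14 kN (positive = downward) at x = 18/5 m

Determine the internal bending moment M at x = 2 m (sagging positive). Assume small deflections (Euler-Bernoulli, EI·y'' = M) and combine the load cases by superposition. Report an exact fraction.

M(2) = 5979/500 kN·m

Load 1 — point force P=15 kN at a=3 m (b=L-a=3):
  M_1 = Pb²(3a+b)x/L³ - Pab²/L²  [x≤a] = 15·3²·(3·3+3)·2/6³ - 15·3·3²/6² = 15/4 kN·m
Load 2 — uniform load w=10 kN/m over full span:
  M_2 = wLx/2 - wL²/12 - wx²/2 = 10·6·2/2 - 10·6²/12 - 10·2²/2 = 10 kN·m
Load 3 — point force P=-14 kN at a=18/5 m (b=L-a=12/5):
  M_3 = Pb²(3a+b)x/L³ - Pab²/L²  [x≤a] = (-14)·(12/5)²·(3·(18/5)+(12/5))·2/6³ - (-14)·(18/5)·(12/5)²/6² = -224/125 kN·m
Superposition: M = Σ M_i = 5979/500 kN·m ≈ 11.958000 kN·m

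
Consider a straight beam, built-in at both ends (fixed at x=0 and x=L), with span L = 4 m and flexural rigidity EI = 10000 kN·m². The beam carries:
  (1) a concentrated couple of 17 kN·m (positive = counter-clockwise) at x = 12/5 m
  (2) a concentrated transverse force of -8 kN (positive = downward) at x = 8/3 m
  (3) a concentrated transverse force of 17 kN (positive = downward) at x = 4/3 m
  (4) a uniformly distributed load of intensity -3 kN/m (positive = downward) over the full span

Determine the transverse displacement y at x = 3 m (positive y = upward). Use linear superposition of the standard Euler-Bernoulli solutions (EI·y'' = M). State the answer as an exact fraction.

Load 1 — applied couple M₀=17 kN·m at a=12/5 m (b=L-a=8/5):
  y_1 = (R_Ax³/6 - M_Ax²/2 - M₀(x-a)²/2)/EI  [x>a] with R_A=153/25, M_A=136/25 = ((153/25)·3³/6 - (136/25)·3²/2 - 17·(3-(12/5))²/2)/10000 = 0 m
Load 2 — point force P=-8 kN at a=8/3 m (b=L-a=4/3):
  y_2 = -Pa²(L-x)²(3bL-(3b+a)(L-x))/(6L³EI)  [x>a] = -(-8)·(8/3)²·(4-3)²·(3·(4/3)·4-(3·(4/3)+(8/3))·(4-3))/(6·4³·10000) = 7/50625 m
Load 3 — point force P=17 kN at a=4/3 m (b=L-a=8/3):
  y_3 = -Pa²(L-x)²(3bL-(3b+a)(L-x))/(6L³EI)  [x>a] = -17·(4/3)²·(4-3)²·(3·(8/3)·4-(3·(8/3)+(4/3))·(4-3))/(6·4³·10000) = -289/1620000 m
Load 4 — uniform load w=-3 kN/m over full span:
  y_4 = -wx²(L-x)²/(24EI) = -(-3)·3²·(4-3)²/(24·10000) = 9/80000 m
Superposition: y = Σ y_i = 469/6480000 m ≈ 0.000072 m

y(3) = 469/6480000 m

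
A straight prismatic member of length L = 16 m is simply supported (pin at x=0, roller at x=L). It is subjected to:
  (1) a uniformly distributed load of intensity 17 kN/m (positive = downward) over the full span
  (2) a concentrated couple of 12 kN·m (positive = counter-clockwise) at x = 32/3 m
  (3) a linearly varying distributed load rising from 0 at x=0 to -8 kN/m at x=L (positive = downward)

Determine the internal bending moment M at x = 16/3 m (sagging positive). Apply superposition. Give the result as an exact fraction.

M(16/3) = 31300/81 kN·m

Load 1 — uniform load w=17 kN/m over full span:
  M_1 = wx(L-x)/2 = 17·(16/3)·(16-(16/3))/2 = 4352/9 kN·m
Load 2 — applied couple M₀=12 kN·m at a=32/3 m (b=L-a=16/3):
  M_2 = M₀x/L  [x≤a] = 12·(16/3)/16 = 4 kN·m
Load 3 — triangular load w₀=-8 kN/m (0→w₀ over full span):
  M_3 = w₀Lx/6 - w₀x³/(6L) = (-8)·16·(16/3)/6 - (-8)·(16/3)³/(6·16) = -8192/81 kN·m
Superposition: M = Σ M_i = 31300/81 kN·m ≈ 386.419753 kN·m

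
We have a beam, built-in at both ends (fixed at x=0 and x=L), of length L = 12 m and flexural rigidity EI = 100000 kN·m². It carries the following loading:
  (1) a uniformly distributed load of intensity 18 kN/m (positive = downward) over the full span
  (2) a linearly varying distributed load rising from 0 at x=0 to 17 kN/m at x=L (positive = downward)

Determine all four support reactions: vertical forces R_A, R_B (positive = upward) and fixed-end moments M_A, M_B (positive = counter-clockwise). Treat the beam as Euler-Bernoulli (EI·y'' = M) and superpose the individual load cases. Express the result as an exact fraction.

Load 1 — uniform load w=18 kN/m over full span:
  R_A = wL/2 = 18·12/2 = 108 kN
  M_A = wL²/12 = 18·12²/12 = 216 kN·m
  R_B = wL/2 = 18·12/2 = 108 kN
  M_B = -wL²/12 = -18·12²/12 = -216 kN·m
Load 2 — triangular load w₀=17 kN/m (0→w₀ over full span):
  R_A = 3w₀L/20 = 3·17·12/20 = 153/5 kN
  M_A = w₀L²/30 = 17·12²/30 = 408/5 kN·m
  R_B = 7w₀L/20 = 7·17·12/20 = 357/5 kN
  M_B = -w₀L²/20 = -17·12²/20 = -612/5 kN·m
Superposition: R_A = 693/5 kN, M_A = 1488/5 kN·m, R_B = 897/5 kN, M_B = -1692/5 kN·m

R_A = 693/5 kN, M_A = 1488/5 kN·m, R_B = 897/5 kN, M_B = -1692/5 kN·m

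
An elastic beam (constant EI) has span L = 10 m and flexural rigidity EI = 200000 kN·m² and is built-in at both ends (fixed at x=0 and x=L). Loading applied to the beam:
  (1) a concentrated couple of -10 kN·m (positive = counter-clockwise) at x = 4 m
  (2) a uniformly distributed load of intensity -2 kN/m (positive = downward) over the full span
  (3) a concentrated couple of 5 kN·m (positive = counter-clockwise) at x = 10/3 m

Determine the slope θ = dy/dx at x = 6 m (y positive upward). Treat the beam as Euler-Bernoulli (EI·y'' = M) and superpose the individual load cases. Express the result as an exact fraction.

θ(6) = -151/3750000 rad

Load 1 — applied couple M₀=-10 kN·m at a=4 m (b=L-a=6):
  θ_1 = (R_Ax²/2 - M_Ax - M₀(x-a))/EI  [x>a] with R_A=-36/25, M_A=-6/5 = ((-36/25)·6²/2 - (-6/5)·6 - (-10)·(6-4))/200000 = 1/156250 rad
Load 2 — uniform load w=-2 kN/m over full span:
  θ_2 = -wx(L-x)(L-2x)/(12EI) = -(-2)·6·(10-6)·(10-2·6)/(12·200000) = -1/25000 rad
Load 3 — applied couple M₀=5 kN·m at a=10/3 m (b=L-a=20/3):
  θ_3 = (R_Ax²/2 - M_Ax - M₀(x-a))/EI  [x>a] with R_A=2/3, M_A=0 = ((2/3)·6²/2 - 0·6 - 5·(6-(10/3)))/200000 = -1/150000 rad
Superposition: θ = Σ θ_i = -151/3750000 rad ≈ -0.000040 rad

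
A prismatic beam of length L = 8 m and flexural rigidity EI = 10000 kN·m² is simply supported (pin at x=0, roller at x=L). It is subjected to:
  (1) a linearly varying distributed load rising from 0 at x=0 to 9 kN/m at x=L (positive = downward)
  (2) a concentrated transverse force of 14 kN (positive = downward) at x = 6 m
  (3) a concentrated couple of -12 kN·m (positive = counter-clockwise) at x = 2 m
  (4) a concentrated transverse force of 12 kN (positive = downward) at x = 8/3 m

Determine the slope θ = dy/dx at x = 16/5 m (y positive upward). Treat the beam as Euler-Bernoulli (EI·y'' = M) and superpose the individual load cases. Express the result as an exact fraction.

Load 1 — triangular load w₀=9 kN/m (0→w₀ over full span):
  θ_1 = -w₀(7L⁴-30L²x²+15x⁴)/(360LEI) = -9·(7·8⁴-30·8²·(16/5)²+15·(16/5)⁴)/(360·8·10000) = -1292/390625 rad
Load 2 — point force P=14 kN at a=6 m (b=L-a=2):
  θ_2 = -Pb(L²-b²-3x²)/(6LEI)  [x≤a] = -14·2·(8²-2²-3·(16/5)²)/(6·8·10000) = -427/250000 rad
Load 3 — applied couple M₀=-12 kN·m at a=2 m (b=L-a=6):
  θ_3 = (M₀x²/(2L)-M₀(x-a)+C₁)/EI  [x>a] with C₁=M₀(3b²-L²)/(6L)=-11 = ((-12)·(16/5)²/(2·8)-(-12)·((16/5)-2)+(-11))/10000 = -107/250000 rad
Load 4 — point force P=12 kN at a=8/3 m (b=L-a=16/3):
  θ_4 = -Pa(2L²-6Lx+3x²+a²)/(6LEI)  [x>a] = -12·(8/3)·(2·8²-6·8·(16/5)+3·(16/5)²+(8/3)²)/(6·8·10000) = -344/421875 rad
Superposition: θ = Σ θ_i = -528097/84375000 rad ≈ -0.006259 rad

θ(16/5) = -528097/84375000 rad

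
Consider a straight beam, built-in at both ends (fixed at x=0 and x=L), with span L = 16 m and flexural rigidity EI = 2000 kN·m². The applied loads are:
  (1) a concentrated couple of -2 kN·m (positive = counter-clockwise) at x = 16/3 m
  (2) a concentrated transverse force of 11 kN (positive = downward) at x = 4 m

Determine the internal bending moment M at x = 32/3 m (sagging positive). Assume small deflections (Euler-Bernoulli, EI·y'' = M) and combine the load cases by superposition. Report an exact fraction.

Load 1 — applied couple M₀=-2 kN·m at a=16/3 m (b=L-a=32/3):
  M_1 = R_Ax - M_A - M₀  [x>a] with R_A=-1/6, M_A=0 = (-1/6)·(32/3) - 0 - (-2) = 2/9 kN·m
Load 2 — point force P=11 kN at a=4 m (b=L-a=12):
  M_2 = Pa²(a+3b)(L-x)/L³ - Pa²b/L²  [x>a] = 11·4²·(4+3·12)·(16-(32/3))/16³ - 11·4²·12/16² = 11/12 kN·m
Superposition: M = Σ M_i = 41/36 kN·m ≈ 1.138889 kN·m

M(32/3) = 41/36 kN·m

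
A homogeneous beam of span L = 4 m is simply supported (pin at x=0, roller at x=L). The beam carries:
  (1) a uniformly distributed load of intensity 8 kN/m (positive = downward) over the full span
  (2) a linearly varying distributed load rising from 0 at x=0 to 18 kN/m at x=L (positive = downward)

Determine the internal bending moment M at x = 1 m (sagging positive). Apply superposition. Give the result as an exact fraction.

M(1) = 93/4 kN·m

Load 1 — uniform load w=8 kN/m over full span:
  M_1 = wx(L-x)/2 = 8·1·(4-1)/2 = 12 kN·m
Load 2 — triangular load w₀=18 kN/m (0→w₀ over full span):
  M_2 = w₀Lx/6 - w₀x³/(6L) = 18·4·1/6 - 18·1³/(6·4) = 45/4 kN·m
Superposition: M = Σ M_i = 93/4 kN·m ≈ 23.250000 kN·m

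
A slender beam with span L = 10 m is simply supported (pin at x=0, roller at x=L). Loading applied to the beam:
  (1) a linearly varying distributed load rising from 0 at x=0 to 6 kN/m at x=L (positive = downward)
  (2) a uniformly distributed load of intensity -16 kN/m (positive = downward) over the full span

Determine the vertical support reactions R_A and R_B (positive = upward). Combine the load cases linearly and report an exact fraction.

Load 1 — triangular load w₀=6 kN/m (0→w₀ over full span):
  R_A = w₀L/6 = 6·10/6 = 10 kN
  R_B = w₀L/3 = 6·10/3 = 20 kN
Load 2 — uniform load w=-16 kN/m over full span:
  R_A = wL/2 = (-16)·10/2 = -80 kN
  R_B = wL/2 = (-16)·10/2 = -80 kN
Superposition: R_A = -70 kN, R_B = -60 kN

R_A = -70 kN, R_B = -60 kN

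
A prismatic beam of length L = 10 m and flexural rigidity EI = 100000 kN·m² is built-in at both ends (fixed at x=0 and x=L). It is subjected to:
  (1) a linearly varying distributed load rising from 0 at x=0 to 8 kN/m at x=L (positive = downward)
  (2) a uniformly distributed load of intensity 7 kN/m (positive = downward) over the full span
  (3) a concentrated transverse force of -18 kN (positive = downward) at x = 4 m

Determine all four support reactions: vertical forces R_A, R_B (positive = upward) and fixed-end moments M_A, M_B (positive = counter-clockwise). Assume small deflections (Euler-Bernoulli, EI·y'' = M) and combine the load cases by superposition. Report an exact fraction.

R_A = 4417/125 kN, M_A = 1477/25 kN·m, R_B = 7083/125 kN, M_B = -6079/75 kN·m

Load 1 — triangular load w₀=8 kN/m (0→w₀ over full span):
  R_A = 3w₀L/20 = 3·8·10/20 = 12 kN
  M_A = w₀L²/30 = 8·10²/30 = 80/3 kN·m
  R_B = 7w₀L/20 = 7·8·10/20 = 28 kN
  M_B = -w₀L²/20 = -8·10²/20 = -40 kN·m
Load 2 — uniform load w=7 kN/m over full span:
  R_A = wL/2 = 7·10/2 = 35 kN
  M_A = wL²/12 = 7·10²/12 = 175/3 kN·m
  R_B = wL/2 = 7·10/2 = 35 kN
  M_B = -wL²/12 = -7·10²/12 = -175/3 kN·m
Load 3 — point force P=-18 kN at a=4 m (b=L-a=6):
  R_A = Pb²(3a+b)/L³ = (-18)·6²·(3·4+6)/10³ = -1458/125 kN
  M_A = Pab²/L² = (-18)·4·6²/10² = -648/25 kN·m
  R_B = Pa²(a+3b)/L³ = (-18)·4²·(4+3·6)/10³ = -792/125 kN
  M_B = -Pa²b/L² = -(-18)·4²·6/10² = 432/25 kN·m
Superposition: R_A = 4417/125 kN, M_A = 1477/25 kN·m, R_B = 7083/125 kN, M_B = -6079/75 kN·m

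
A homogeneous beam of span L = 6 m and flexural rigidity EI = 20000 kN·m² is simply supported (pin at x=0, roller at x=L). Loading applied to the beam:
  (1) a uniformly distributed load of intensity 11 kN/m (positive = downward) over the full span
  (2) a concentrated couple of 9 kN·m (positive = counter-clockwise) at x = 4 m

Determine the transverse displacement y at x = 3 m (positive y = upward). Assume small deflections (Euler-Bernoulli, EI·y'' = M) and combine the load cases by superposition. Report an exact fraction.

Load 1 — uniform load w=11 kN/m over full span:
  y_1 = -wx(L³-2Lx²+x³)/(24EI) = -11·3·(6³-2·6·3²+3³)/(24·20000) = -297/32000 m
Load 2 — applied couple M₀=9 kN·m at a=4 m (b=L-a=2):
  y_2 = (M₀x³/(6L)+C₁x)/EI  [x≤a] with C₁=M₀(3b²-L²)/(6L)=-6 = (9·3³/(6·6)+(-6)·3)/20000 = -9/16000 m
Superposition: y = Σ y_i = -63/6400 m ≈ -0.009844 m

y(3) = -63/6400 m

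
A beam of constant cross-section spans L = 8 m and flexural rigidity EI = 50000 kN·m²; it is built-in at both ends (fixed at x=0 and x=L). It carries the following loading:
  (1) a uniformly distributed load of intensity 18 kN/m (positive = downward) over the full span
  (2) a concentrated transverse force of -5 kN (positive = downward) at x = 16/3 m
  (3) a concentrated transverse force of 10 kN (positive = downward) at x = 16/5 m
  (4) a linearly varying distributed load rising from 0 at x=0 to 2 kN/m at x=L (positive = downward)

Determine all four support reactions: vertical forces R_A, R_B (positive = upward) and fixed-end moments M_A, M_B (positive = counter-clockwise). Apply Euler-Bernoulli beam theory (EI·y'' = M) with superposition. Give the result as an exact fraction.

R_A = 53719/675 kN, M_A = 73456/675 kN·m, R_B = 52256/675 kN, M_B = -70304/675 kN·m

Load 1 — uniform load w=18 kN/m over full span:
  R_A = wL/2 = 18·8/2 = 72 kN
  M_A = wL²/12 = 18·8²/12 = 96 kN·m
  R_B = wL/2 = 18·8/2 = 72 kN
  M_B = -wL²/12 = -18·8²/12 = -96 kN·m
Load 2 — point force P=-5 kN at a=16/3 m (b=L-a=8/3):
  R_A = Pb²(3a+b)/L³ = (-5)·(8/3)²·(3·(16/3)+(8/3))/8³ = -35/27 kN
  M_A = Pab²/L² = (-5)·(16/3)·(8/3)²/8² = -80/27 kN·m
  R_B = Pa²(a+3b)/L³ = (-5)·(16/3)²·((16/3)+3·(8/3))/8³ = -100/27 kN
  M_B = -Pa²b/L² = -(-5)·(16/3)²·(8/3)/8² = 160/27 kN·m
Load 3 — point force P=10 kN at a=16/5 m (b=L-a=24/5):
  R_A = Pb²(3a+b)/L³ = 10·(24/5)²·(3·(16/5)+(24/5))/8³ = 162/25 kN
  M_A = Pab²/L² = 10·(16/5)·(24/5)²/8² = 288/25 kN·m
  R_B = Pa²(a+3b)/L³ = 10·(16/5)²·((16/5)+3·(24/5))/8³ = 88/25 kN
  M_B = -Pa²b/L² = -10·(16/5)²·(24/5)/8² = -192/25 kN·m
Load 4 — triangular load w₀=2 kN/m (0→w₀ over full span):
  R_A = 3w₀L/20 = 3·2·8/20 = 12/5 kN
  M_A = w₀L²/30 = 2·8²/30 = 64/15 kN·m
  R_B = 7w₀L/20 = 7·2·8/20 = 28/5 kN
  M_B = -w₀L²/20 = -2·8²/20 = -32/5 kN·m
Superposition: R_A = 53719/675 kN, M_A = 73456/675 kN·m, R_B = 52256/675 kN, M_B = -70304/675 kN·m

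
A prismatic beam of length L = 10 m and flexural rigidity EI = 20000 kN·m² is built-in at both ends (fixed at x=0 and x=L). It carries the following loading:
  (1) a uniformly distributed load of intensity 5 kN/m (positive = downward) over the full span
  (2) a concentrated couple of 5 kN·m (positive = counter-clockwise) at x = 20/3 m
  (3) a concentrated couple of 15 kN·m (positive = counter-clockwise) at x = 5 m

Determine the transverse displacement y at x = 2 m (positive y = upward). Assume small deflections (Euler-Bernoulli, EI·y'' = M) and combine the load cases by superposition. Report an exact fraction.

Load 1 — uniform load w=5 kN/m over full span:
  y_1 = -wx²(L-x)²/(24EI) = -5·2²·(10-2)²/(24·20000) = -1/375 m
Load 2 — applied couple M₀=5 kN·m at a=20/3 m (b=L-a=10/3):
  y_2 = (R_Ax³/6 - M_Ax²/2)/EI  [x≤a] with R_A=2/3, M_A=5/3 = ((2/3)·2³/6 - (5/3)·2²/2)/20000 = -11/90000 m
Load 3 — applied couple M₀=15 kN·m at a=5 m (b=L-a=5):
  y_3 = (R_Ax³/6 - M_Ax²/2)/EI  [x≤a] with R_A=9/4, M_A=15/4 = ((9/4)·2³/6 - (15/4)·2²/2)/20000 = -9/40000 m
Superposition: y = Σ y_i = -217/72000 m ≈ -0.003014 m

y(2) = -217/72000 m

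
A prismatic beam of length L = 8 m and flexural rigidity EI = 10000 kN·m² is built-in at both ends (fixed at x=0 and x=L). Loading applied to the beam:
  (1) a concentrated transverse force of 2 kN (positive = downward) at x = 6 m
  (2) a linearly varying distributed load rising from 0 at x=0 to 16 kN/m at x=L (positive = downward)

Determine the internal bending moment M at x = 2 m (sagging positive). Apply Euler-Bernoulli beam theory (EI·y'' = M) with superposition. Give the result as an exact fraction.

M(2) = 59/40 kN·m

Load 1 — point force P=2 kN at a=6 m (b=L-a=2):
  M_1 = Pb²(3a+b)x/L³ - Pab²/L²  [x≤a] = 2·2²·(3·6+2)·2/8³ - 2·6·2²/8² = -1/8 kN·m
Load 2 — triangular load w₀=16 kN/m (0→w₀ over full span):
  M_2 = 3w₀Lx/20 - w₀L²/30 - w₀x³/(6L) = 3·16·8·2/20 - 16·8²/30 - 16·2³/(6·8) = 8/5 kN·m
Superposition: M = Σ M_i = 59/40 kN·m ≈ 1.475000 kN·m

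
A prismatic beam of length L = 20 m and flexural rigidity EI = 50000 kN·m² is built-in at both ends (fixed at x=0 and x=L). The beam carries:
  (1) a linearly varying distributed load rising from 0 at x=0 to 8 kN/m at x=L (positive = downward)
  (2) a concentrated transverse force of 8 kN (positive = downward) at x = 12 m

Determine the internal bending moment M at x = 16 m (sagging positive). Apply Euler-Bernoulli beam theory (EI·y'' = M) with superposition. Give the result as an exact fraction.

M(16) = 736/375 kN·m

Load 1 — triangular load w₀=8 kN/m (0→w₀ over full span):
  M_1 = 3w₀Lx/20 - w₀L²/30 - w₀x³/(6L) = 3·8·20·16/20 - 8·20²/30 - 8·16³/(6·20) = 64/15 kN·m
Load 2 — point force P=8 kN at a=12 m (b=L-a=8):
  M_2 = Pa²(a+3b)(L-x)/L³ - Pa²b/L²  [x>a] = 8·12²·(12+3·8)·(20-16)/20³ - 8·12²·8/20² = -288/125 kN·m
Superposition: M = Σ M_i = 736/375 kN·m ≈ 1.962667 kN·m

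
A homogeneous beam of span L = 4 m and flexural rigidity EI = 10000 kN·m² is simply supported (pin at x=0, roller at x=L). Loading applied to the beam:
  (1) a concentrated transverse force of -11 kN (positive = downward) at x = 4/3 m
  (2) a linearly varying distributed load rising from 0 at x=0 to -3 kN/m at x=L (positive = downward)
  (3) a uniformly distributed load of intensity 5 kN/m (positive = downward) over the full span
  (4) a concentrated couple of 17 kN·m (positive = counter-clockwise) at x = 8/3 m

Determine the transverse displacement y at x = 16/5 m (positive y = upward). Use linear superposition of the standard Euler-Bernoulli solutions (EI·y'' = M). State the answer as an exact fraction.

y(16/5) = -278612/791015625 m

Load 1 — point force P=-11 kN at a=4/3 m (b=L-a=8/3):
  y_1 = -Pa(L-x)(2Lx-a²-x²)/(6LEI)  [x>a] = -(-11)·(4/3)·(4-(16/5))·(2·4·(16/5)-(4/3)²-(16/5)²)/(6·4·10000) = 4202/6328125 m
Load 2 — triangular load w₀=-3 kN/m (0→w₀ over full span):
  y_2 = -w₀x(7L⁴-10L²x²+3x⁴)/(360LEI) = -(-3)·(16/5)·(7·4⁴-10·4²·(16/5)²+3·(16/5)⁴)/(360·4·10000) = 3048/9765625 m
Load 3 — uniform load w=5 kN/m over full span:
  y_3 = -wx(L³-2Lx²+x³)/(24EI) = -5·(16/5)·(4³-2·4·(16/5)²+(16/5)³)/(24·10000) = -232/234375 m
Load 4 — applied couple M₀=17 kN·m at a=8/3 m (b=L-a=4/3):
  y_4 = (M₀x³/(6L)-M₀(x-a)²/2+C₁x)/EI  [x>a] with C₁=M₀(3b²-L²)/(6L)=-68/9 = (17·(16/5)³/(6·4)-17·((16/5)-(8/3))²/2+(-68/9)·(16/5))/10000 = -238/703125 m
Superposition: y = Σ y_i = -278612/791015625 m ≈ -0.000352 m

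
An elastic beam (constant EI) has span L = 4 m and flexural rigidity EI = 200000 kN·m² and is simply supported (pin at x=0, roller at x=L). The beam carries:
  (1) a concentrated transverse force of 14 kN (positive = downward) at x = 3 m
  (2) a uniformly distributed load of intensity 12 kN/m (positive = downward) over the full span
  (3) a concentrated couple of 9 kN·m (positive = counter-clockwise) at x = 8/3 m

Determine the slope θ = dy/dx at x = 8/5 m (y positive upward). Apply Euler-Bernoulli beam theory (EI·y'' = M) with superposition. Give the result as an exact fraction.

θ(8/5) = -7431/100000000 rad

Load 1 — point force P=14 kN at a=3 m (b=L-a=1):
  θ_1 = -Pb(L²-b²-3x²)/(6LEI)  [x≤a] = -14·1·(4²-1²-3·(8/5)²)/(6·4·200000) = -427/20000000 rad
Load 2 — uniform load w=12 kN/m over full span:
  θ_2 = -w(L³-6Lx²+4x³)/(24EI) = -12·(4³-6·4·(8/5)²+4·(8/5)³)/(24·200000) = -37/781250 rad
Load 3 — applied couple M₀=9 kN·m at a=8/3 m (b=L-a=4/3):
  θ_3 = (M₀x²/(2L)+C₁)/EI  [x≤a] with C₁=M₀(3b²-L²)/(6L)=-4 = (9·(8/5)²/(2·4)+(-4))/200000 = -7/1250000 rad
Superposition: θ = Σ θ_i = -7431/100000000 rad ≈ -0.000074 rad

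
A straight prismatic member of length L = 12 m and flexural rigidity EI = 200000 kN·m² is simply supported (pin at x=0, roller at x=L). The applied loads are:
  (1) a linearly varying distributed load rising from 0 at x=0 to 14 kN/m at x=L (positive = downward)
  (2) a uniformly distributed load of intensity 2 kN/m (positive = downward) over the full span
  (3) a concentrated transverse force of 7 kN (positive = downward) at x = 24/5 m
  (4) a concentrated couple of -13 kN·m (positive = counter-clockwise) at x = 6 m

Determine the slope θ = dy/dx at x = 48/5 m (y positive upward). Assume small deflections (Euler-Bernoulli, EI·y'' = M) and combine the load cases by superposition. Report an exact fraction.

Load 1 — triangular load w₀=14 kN/m (0→w₀ over full span):
  θ_1 = -w₀(7L⁴-30L²x²+15x⁴)/(360LEI) = -14·(7·12⁴-30·12²·(48/5)²+15·(48/5)⁴)/(360·12·200000) = 15897/7812500 rad
Load 2 — uniform load w=2 kN/m over full span:
  θ_2 = -w(L³-6Lx²+4x³)/(24EI) = -2·(12³-6·12·(48/5)²+4·(48/5)³)/(24·200000) = 891/1562500 rad
Load 3 — point force P=7 kN at a=24/5 m (b=L-a=36/5):
  θ_3 = -Pa(2L²-6Lx+3x²+a²)/(6LEI)  [x>a] = -7·(24/5)·(2·12²-6·12·(48/5)+3·(48/5)²+(24/5)²)/(6·12·200000) = 189/781250 rad
Load 4 — applied couple M₀=-13 kN·m at a=6 m (b=L-a=6):
  θ_4 = (M₀x²/(2L)-M₀(x-a)+C₁)/EI  [x>a] with C₁=M₀(3b²-L²)/(6L)=13/2 = ((-13)·(48/5)²/(2·12)-(-13)·((48/5)-6)+(13/2))/200000 = 169/10000000 rad
Superposition: θ = Σ θ_i = 715969/250000000 rad ≈ 0.002864 rad

θ(48/5) = 715969/250000000 rad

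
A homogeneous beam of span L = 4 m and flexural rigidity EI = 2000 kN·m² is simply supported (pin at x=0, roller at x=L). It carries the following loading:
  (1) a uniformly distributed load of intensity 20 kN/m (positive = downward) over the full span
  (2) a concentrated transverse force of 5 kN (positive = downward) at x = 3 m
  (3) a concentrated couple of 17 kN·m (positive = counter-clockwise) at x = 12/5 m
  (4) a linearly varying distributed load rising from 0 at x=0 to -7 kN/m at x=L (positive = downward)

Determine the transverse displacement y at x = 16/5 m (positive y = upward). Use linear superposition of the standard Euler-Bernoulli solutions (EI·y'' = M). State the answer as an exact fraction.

Load 1 — uniform load w=20 kN/m over full span:
  y_1 = -wx(L³-2Lx²+x³)/(24EI) = -20·(16/5)·(4³-2·4·(16/5)²+(16/5)³)/(24·2000) = -928/46875 m
Load 2 — point force P=5 kN at a=3 m (b=L-a=1):
  y_2 = -Pa(L-x)(2Lx-a²-x²)/(6LEI)  [x>a] = -5·3·(4-(16/5))·(2·4·(16/5)-3²-(16/5)²)/(6·4·2000) = -159/100000 m
Load 3 — applied couple M₀=17 kN·m at a=12/5 m (b=L-a=8/5):
  y_3 = (M₀x³/(6L)-M₀(x-a)²/2+C₁x)/EI  [x>a] with C₁=M₀(3b²-L²)/(6L)=-442/75 = (17·(16/5)³/(6·4)-17·((16/5)-(12/5))²/2+(-442/75)·(16/5))/2000 = -17/31250 m
Load 4 — triangular load w₀=-7 kN/m (0→w₀ over full span):
  y_4 = -w₀x(7L⁴-10L²x²+3x⁴)/(360LEI) = -(-7)·(16/5)·(7·4⁴-10·4²·(16/5)²+3·(16/5)⁴)/(360·4·2000) = 7112/1953125 m
Superposition: y = Σ y_i = -3429373/187500000 m ≈ -0.018290 m

y(16/5) = -3429373/187500000 m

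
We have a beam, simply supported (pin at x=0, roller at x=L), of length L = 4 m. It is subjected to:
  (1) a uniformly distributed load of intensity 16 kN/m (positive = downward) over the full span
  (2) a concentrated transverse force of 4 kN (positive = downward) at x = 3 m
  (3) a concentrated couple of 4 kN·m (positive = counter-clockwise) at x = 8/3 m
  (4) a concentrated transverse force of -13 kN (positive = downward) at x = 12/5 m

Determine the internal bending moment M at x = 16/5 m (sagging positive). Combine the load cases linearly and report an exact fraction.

M(16/5) = 396/25 kN·m

Load 1 — uniform load w=16 kN/m over full span:
  M_1 = wx(L-x)/2 = 16·(16/5)·(4-(16/5))/2 = 512/25 kN·m
Load 2 — point force P=4 kN at a=3 m (b=L-a=1):
  M_2 = Pa(L-x)/L  [x>a] = 4·3·(4-(16/5))/4 = 12/5 kN·m
Load 3 — applied couple M₀=4 kN·m at a=8/3 m (b=L-a=4/3):
  M_3 = M₀x/L - M₀  [x>a] = 4·(16/5)/4 - 4 = -4/5 kN·m
Load 4 — point force P=-13 kN at a=12/5 m (b=L-a=8/5):
  M_4 = Pa(L-x)/L  [x>a] = (-13)·(12/5)·(4-(16/5))/4 = -156/25 kN·m
Superposition: M = Σ M_i = 396/25 kN·m ≈ 15.840000 kN·m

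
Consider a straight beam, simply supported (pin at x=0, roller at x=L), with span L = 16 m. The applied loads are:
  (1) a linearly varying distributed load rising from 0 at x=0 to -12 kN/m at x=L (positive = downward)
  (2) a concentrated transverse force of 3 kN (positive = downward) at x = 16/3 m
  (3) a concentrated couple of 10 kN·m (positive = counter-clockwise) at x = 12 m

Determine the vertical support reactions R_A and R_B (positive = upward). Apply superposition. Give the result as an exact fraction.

R_A = -235/8 kN, R_B = -509/8 kN

Load 1 — triangular load w₀=-12 kN/m (0→w₀ over full span):
  R_A = w₀L/6 = (-12)·16/6 = -32 kN
  R_B = w₀L/3 = (-12)·16/3 = -64 kN
Load 2 — point force P=3 kN at a=16/3 m (b=L-a=32/3):
  R_A = Pb/L = 3·(32/3)/16 = 2 kN
  R_B = Pa/L = 3·(16/3)/16 = 1 kN
Load 3 — applied couple M₀=10 kN·m at a=12 m (b=L-a=4):
  R_A = M₀/L = 10/16 = 5/8 kN
  R_B = -M₀/L = -10/16 = -5/8 kN
Superposition: R_A = -235/8 kN, R_B = -509/8 kN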